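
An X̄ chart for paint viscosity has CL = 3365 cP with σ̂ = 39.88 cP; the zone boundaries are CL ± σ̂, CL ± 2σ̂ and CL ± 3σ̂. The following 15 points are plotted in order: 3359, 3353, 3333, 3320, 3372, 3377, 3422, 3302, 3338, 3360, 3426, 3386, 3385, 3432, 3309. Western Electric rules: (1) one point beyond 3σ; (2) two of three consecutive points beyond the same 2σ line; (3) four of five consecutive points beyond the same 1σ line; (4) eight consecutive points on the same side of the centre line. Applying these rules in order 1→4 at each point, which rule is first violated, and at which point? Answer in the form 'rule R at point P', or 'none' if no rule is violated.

none

Zone of each point (C = within 1σ̂, B = 1σ̂–2σ̂, A = 2σ̂–3σ̂, * = beyond 3σ̂; sign = side of CL): 1:-C, 2:-C, 3:-C, 4:-B, 5:+C, 6:+C, 7:+B, 8:-B, 9:-C, 10:-C, 11:+B, 12:+C, 13:+C, 14:+B, 15:-B
No rule fires across all 15 points.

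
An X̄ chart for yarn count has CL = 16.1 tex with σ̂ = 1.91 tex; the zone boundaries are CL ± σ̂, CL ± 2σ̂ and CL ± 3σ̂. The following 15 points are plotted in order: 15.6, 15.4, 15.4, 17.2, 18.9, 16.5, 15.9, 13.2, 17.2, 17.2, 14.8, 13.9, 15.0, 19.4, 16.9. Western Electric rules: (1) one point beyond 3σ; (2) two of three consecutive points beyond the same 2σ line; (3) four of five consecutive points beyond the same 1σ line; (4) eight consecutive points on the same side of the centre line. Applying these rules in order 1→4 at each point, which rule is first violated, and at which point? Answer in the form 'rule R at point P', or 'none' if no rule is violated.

none

Zone of each point (C = within 1σ̂, B = 1σ̂–2σ̂, A = 2σ̂–3σ̂, * = beyond 3σ̂; sign = side of CL): 1:-C, 2:-C, 3:-C, 4:+C, 5:+B, 6:+C, 7:-C, 8:-B, 9:+C, 10:+C, 11:-C, 12:-B, 13:-C, 14:+B, 15:+C
No rule fires across all 15 points.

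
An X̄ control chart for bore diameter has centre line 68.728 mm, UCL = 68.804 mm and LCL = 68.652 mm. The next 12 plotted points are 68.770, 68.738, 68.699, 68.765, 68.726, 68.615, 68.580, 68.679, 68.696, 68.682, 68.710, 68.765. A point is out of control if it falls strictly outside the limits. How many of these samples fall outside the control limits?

Compare each point to [68.652, 68.804]: sample 6 = 68.615 < LCL; sample 7 = 68.580 < LCL.

2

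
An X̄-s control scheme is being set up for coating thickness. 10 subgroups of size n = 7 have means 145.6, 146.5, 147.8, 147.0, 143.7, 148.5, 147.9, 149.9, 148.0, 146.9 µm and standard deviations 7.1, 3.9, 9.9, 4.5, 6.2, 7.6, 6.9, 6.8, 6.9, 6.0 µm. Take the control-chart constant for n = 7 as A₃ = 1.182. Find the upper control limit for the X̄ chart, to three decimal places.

X̄̄ = (145.6 + 146.5 + 147.8 + 147.0 + 143.7 + 148.5 + 147.9 + 149.9 + 148.0 + 146.9) / 10 = 147.1800
s̄ = (7.1 + 3.9 + 9.9 + 4.5 + 6.2 + 7.6 + 6.9 + 6.8 + 6.9 + 6.0) / 10 = 6.5800
UCL = X̄̄ + A₃·s̄ = 147.1800 + 1.182 × 6.5800 = 154.9576

154.958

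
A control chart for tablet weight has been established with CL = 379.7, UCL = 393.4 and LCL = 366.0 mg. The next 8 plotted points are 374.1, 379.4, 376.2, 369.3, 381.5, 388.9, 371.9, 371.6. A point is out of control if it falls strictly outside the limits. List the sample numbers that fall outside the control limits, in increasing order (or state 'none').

none

All 8 points lie within [366.0, 393.4].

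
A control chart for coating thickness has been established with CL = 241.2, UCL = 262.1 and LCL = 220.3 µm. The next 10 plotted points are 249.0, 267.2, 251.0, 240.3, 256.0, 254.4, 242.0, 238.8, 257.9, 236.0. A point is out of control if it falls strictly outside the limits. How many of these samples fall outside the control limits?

Compare each point to [220.3, 262.1]: sample 2 = 267.2 > UCL.

1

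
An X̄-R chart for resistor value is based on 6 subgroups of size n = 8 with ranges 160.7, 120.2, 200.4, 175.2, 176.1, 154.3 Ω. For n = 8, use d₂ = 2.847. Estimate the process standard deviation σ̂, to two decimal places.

57.77

R̄ = (160.7 + 120.2 + 200.4 + 175.2 + 176.1 + 154.3) / 6 = 164.4833
σ̂ = R̄ / d₂ = 164.4833 / 2.847 = 57.7743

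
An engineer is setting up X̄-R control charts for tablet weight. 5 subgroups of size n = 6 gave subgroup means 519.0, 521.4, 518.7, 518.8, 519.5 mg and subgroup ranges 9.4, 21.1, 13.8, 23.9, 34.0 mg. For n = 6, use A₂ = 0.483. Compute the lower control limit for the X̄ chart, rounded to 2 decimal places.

X̄̄ = (519.0 + 521.4 + 518.7 + 518.8 + 519.5) / 5 = 2597.4000 / 5 = 519.4800
R̄ = (9.4 + 21.1 + 13.8 + 23.9 + 34.0) / 5 = 102.2000 / 5 = 20.4400
LCL = X̄̄ − A₂·R̄ = 519.4800 − 0.483 × 20.4400 = 509.6075

509.61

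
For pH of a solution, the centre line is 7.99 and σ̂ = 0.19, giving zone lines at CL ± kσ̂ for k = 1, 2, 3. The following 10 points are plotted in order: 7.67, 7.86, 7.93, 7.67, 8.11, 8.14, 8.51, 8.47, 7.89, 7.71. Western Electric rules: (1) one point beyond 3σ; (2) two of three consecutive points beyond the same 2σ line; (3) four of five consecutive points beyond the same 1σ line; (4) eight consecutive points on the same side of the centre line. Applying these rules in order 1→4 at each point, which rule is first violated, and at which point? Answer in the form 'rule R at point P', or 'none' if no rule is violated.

Zone of each point (C = within 1σ̂, B = 1σ̂–2σ̂, A = 2σ̂–3σ̂, * = beyond 3σ̂; sign = side of CL): 1:-B, 2:-C, 3:-C, 4:-B, 5:+C, 6:+C, 7:+A, 8:+A, 9:-C, 10:-B
Rule 2 (two of three consecutive points beyond the same 2σ limit) is satisfied at point 8.

rule 2 at point 8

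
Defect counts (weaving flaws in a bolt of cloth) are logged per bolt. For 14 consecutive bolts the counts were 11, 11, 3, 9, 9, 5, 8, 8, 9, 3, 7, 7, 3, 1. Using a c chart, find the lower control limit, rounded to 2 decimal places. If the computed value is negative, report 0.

0.00

c̄ = (11 + 11 + 3 + 9 + 9 + 5 + 8 + 8 + 9 + 3 + 7 + 7 + 3 + 1) / 14 = 94 / 14 = 6.7143
LCL = c̄ − 3√c̄ = 6.7143 − 3 × 2.5912 = -1.0593 → 0 (cannot be negative)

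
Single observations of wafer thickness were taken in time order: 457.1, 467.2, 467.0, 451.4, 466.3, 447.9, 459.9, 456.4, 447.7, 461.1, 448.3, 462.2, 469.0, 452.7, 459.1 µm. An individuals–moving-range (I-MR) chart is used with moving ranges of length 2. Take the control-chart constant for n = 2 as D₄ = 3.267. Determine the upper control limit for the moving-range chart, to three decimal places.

35.704

Moving ranges: 10.1, 0.2, 15.6, 14.9, 18.4, 12.0, 3.5, 8.7, 13.4, 12.8, 13.9, 6.8, 16.3, 6.4; M̄R̄ = 153.0000 / 14 = 10.9286
UCL_MR = D₄·M̄R̄ = 3.267 × 10.9286 = 35.7036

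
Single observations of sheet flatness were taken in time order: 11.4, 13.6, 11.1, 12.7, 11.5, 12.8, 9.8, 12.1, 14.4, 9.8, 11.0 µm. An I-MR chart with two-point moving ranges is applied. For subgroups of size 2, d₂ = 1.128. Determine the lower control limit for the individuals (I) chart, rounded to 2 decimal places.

X̄ = (11.4 + 13.6 + 11.1 + 12.7 + 11.5 + 12.8 + 9.8 + 12.1 + 14.4 + 9.8 + 11.0) / 11 = 11.8364
Moving ranges: 2.2, 2.5, 1.6, 1.2, 1.3, 3.0, 2.3, 2.3, 4.6, 1.2; M̄R̄ = 22.2000 / 10 = 2.2200
LCL = X̄ − 3·M̄R̄/d₂ = 11.8364 − 3 × 2.2200 / 1.128 = 5.9321

5.93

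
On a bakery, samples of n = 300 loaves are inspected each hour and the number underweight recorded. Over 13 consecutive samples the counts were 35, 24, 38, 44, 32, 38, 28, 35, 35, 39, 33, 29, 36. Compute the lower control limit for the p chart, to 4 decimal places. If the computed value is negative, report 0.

p̄ = Σdᵢ / (k·n) = 446 / (13 × 300) = 0.11436
LCL = p̄ − 3·√(p̄(1−p̄)/n) = 0.11436 − 3 × 0.01837 = 0.05924

0.0592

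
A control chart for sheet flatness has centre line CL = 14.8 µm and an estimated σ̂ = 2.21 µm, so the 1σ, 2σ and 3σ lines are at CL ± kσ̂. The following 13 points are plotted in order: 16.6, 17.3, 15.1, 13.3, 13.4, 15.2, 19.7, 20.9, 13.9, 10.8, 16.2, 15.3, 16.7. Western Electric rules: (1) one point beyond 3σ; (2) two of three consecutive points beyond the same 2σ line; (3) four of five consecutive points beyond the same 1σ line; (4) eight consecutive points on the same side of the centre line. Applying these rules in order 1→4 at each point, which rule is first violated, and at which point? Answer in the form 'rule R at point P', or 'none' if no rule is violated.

rule 2 at point 8

Zone of each point (C = within 1σ̂, B = 1σ̂–2σ̂, A = 2σ̂–3σ̂, * = beyond 3σ̂; sign = side of CL): 1:+C, 2:+B, 3:+C, 4:-C, 5:-C, 6:+C, 7:+A, 8:+A, 9:-C, 10:-B, 11:+C, 12:+C, 13:+C
Rule 2 (two of three consecutive points beyond the same 2σ limit) is satisfied at point 8.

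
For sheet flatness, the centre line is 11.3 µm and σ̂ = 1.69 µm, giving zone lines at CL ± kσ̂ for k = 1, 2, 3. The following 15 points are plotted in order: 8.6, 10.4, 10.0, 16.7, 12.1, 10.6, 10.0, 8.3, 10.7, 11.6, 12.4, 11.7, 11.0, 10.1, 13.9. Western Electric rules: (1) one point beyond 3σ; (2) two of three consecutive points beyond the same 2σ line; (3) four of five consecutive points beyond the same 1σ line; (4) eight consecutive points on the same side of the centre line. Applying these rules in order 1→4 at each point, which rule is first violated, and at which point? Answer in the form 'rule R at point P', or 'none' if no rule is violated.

rule 1 at point 4

Zone of each point (C = within 1σ̂, B = 1σ̂–2σ̂, A = 2σ̂–3σ̂, * = beyond 3σ̂; sign = side of CL): 1:-B, 2:-C, 3:-C, 4:+*, 5:+C, 6:-C, 7:-C, 8:-B, 9:-C, 10:+C, 11:+C, 12:+C, 13:-C, 14:-C, 15:+B
Rule 1 (one point beyond the 3σ limits) is satisfied at point 4.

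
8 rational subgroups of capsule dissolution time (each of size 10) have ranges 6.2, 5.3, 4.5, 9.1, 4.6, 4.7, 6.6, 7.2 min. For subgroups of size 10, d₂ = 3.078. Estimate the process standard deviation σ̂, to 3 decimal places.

R̄ = (6.2 + 5.3 + 4.5 + 9.1 + 4.6 + 4.7 + 6.6 + 7.2) / 8 = 6.0250
σ̂ = R̄ / d₂ = 6.0250 / 3.078 = 1.9574

1.957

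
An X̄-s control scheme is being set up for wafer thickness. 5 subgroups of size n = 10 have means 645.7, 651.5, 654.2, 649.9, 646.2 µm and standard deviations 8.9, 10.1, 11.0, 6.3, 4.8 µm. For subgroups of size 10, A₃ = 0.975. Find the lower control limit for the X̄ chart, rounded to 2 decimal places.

641.49

X̄̄ = (645.7 + 651.5 + 654.2 + 649.9 + 646.2) / 5 = 649.5000
s̄ = (8.9 + 10.1 + 11.0 + 6.3 + 4.8) / 5 = 8.2200
LCL = X̄̄ − A₃·s̄ = 649.5000 − 0.975 × 8.2200 = 641.4855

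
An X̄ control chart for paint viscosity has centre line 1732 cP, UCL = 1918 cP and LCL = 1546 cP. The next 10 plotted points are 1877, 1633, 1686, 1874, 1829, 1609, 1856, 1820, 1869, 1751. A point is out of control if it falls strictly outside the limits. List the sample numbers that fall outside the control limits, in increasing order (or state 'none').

none

All 10 points lie within [1546, 1918].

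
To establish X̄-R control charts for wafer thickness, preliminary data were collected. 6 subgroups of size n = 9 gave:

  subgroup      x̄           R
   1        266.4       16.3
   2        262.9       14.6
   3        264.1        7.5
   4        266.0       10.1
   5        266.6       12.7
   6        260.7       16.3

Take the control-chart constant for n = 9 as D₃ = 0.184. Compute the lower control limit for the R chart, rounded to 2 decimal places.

2.38

R̄ = (16.3 + 14.6 + 7.5 + 10.1 + 12.7 + 16.3) / 6 = 77.5000 / 6 = 12.9167
LCL_R = D₃·R̄ = 0.184 × 12.9167 = 2.3767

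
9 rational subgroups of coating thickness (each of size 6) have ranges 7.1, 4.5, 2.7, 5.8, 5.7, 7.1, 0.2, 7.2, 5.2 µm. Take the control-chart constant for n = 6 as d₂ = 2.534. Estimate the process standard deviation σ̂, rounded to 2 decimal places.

R̄ = (7.1 + 4.5 + 2.7 + 5.8 + 5.7 + 7.1 + 0.2 + 7.2 + 5.2) / 9 = 5.0556
σ̂ = R̄ / d₂ = 5.0556 / 2.534 = 1.9951

2.00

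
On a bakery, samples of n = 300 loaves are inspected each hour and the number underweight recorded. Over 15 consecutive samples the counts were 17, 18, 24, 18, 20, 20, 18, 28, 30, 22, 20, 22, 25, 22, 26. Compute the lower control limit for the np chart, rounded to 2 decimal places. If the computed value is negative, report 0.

p̄ = Σdᵢ / (k·n) = 330 / (15 × 300) = 0.07333
LCL = np̄ − 3·√(np̄(1−p̄)) = 22.0000 − 3 × 4.5152 = 8.4545

8.45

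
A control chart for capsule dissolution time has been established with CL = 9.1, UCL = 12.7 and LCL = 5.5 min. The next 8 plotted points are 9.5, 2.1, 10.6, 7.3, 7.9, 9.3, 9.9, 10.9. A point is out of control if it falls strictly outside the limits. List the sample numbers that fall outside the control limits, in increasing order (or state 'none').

Compare each point to [5.5, 12.7]: sample 2 = 2.1 < LCL.

2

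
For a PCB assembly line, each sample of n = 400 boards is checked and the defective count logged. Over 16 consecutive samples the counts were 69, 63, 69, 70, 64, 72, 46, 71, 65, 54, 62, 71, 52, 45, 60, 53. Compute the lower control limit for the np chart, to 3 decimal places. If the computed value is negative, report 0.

39.964

p̄ = Σdᵢ / (k·n) = 986 / (16 × 400) = 0.15406
LCL = np̄ − 3·√(np̄(1−p̄)) = 61.6250 − 3 × 7.2202 = 39.9645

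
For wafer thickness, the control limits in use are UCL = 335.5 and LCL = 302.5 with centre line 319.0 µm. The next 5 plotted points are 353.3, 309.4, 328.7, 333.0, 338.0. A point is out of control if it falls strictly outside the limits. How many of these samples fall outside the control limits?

2

Compare each point to [302.5, 335.5]: sample 1 = 353.3 > UCL; sample 5 = 338.0 > UCL.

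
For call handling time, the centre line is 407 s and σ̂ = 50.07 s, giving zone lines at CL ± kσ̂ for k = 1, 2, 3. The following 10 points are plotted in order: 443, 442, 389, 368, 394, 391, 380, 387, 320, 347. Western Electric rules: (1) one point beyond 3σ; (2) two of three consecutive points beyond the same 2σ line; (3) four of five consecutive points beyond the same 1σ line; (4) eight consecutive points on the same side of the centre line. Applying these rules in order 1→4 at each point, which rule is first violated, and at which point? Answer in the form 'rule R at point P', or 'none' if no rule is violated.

Zone of each point (C = within 1σ̂, B = 1σ̂–2σ̂, A = 2σ̂–3σ̂, * = beyond 3σ̂; sign = side of CL): 1:+C, 2:+C, 3:-C, 4:-C, 5:-C, 6:-C, 7:-C, 8:-C, 9:-B, 10:-B
Rule 4 (eight consecutive points on the same side of the centre line) is satisfied at point 10.

rule 4 at point 10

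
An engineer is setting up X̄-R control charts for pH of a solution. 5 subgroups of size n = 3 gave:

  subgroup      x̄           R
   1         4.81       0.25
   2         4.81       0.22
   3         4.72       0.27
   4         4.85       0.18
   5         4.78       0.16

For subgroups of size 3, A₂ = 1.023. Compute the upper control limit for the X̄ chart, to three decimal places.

5.015

X̄̄ = (4.81 + 4.81 + 4.72 + 4.85 + 4.78) / 5 = 23.9700 / 5 = 4.7940
R̄ = (0.25 + 0.22 + 0.27 + 0.18 + 0.16) / 5 = 1.0800 / 5 = 0.2160
UCL = X̄̄ + A₂·R̄ = 4.7940 + 1.023 × 0.2160 = 5.0150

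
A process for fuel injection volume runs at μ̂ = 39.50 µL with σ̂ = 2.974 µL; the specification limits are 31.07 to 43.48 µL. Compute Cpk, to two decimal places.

0.45

Cpu = (USL − μ̂) / (3σ̂) = (43.48 − 39.50) / (3 × 2.974) = 0.4461; Cpl = (μ̂ − LSL) / (3σ̂) = (39.50 − 31.07) / (3 × 2.974) = 0.9449; Cpk = min(Cpu, Cpl) = 0.4461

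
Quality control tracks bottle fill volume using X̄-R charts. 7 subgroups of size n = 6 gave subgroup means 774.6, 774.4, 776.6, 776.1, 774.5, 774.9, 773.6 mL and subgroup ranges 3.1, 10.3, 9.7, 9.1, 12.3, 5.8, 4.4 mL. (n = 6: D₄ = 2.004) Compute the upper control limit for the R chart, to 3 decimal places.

R̄ = (3.1 + 10.3 + 9.7 + 9.1 + 12.3 + 5.8 + 4.4) / 7 = 54.7000 / 7 = 7.8143
UCL_R = D₄·R̄ = 2.004 × 7.8143 = 15.6598

15.660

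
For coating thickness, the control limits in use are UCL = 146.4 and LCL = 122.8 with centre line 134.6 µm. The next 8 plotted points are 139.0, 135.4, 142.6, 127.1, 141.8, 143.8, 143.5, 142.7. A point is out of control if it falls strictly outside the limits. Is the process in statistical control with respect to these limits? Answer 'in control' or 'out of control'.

All 8 points lie within [122.8, 146.4].

in control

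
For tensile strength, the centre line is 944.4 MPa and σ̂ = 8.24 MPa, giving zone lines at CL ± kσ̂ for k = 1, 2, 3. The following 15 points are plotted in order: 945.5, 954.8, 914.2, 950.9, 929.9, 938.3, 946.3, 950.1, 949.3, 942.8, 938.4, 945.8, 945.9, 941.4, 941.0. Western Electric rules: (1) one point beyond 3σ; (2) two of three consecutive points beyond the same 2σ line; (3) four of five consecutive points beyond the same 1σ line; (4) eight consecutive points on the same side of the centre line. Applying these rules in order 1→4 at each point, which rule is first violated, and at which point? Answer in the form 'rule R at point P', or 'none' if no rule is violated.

Zone of each point (C = within 1σ̂, B = 1σ̂–2σ̂, A = 2σ̂–3σ̂, * = beyond 3σ̂; sign = side of CL): 1:+C, 2:+B, 3:-*, 4:+C, 5:-B, 6:-C, 7:+C, 8:+C, 9:+C, 10:-C, 11:-C, 12:+C, 13:+C, 14:-C, 15:-C
Rule 1 (one point beyond the 3σ limits) is satisfied at point 3.

rule 1 at point 3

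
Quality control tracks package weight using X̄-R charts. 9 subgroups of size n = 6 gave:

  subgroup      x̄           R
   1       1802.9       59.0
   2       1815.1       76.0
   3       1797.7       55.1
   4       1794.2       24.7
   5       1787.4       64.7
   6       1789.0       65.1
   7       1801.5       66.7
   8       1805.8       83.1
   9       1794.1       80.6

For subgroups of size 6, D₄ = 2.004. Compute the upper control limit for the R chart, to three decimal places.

R̄ = (59.0 + 76.0 + 55.1 + 24.7 + 64.7 + 65.1 + 66.7 + 83.1 + 80.6) / 9 = 575.0000 / 9 = 63.8889
UCL_R = D₄·R̄ = 2.004 × 63.8889 = 128.0333

128.033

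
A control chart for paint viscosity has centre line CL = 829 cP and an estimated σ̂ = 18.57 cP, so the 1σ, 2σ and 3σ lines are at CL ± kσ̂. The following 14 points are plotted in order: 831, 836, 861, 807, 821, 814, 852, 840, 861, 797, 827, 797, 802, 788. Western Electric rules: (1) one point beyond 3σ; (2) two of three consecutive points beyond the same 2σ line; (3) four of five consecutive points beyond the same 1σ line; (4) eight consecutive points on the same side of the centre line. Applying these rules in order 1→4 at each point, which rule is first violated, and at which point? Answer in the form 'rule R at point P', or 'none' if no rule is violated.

rule 3 at point 14

Zone of each point (C = within 1σ̂, B = 1σ̂–2σ̂, A = 2σ̂–3σ̂, * = beyond 3σ̂; sign = side of CL): 1:+C, 2:+C, 3:+B, 4:-B, 5:-C, 6:-C, 7:+B, 8:+C, 9:+B, 10:-B, 11:-C, 12:-B, 13:-B, 14:-A
Rule 3 (four of five consecutive points beyond the same 1σ limit) is satisfied at point 14.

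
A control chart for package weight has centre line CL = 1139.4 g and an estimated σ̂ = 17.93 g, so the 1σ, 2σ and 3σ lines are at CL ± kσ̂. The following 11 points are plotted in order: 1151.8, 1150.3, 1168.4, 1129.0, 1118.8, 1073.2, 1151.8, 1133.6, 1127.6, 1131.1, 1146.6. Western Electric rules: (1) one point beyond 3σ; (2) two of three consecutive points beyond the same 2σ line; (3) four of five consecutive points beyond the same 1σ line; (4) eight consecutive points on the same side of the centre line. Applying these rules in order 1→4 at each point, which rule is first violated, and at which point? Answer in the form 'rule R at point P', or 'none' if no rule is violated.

rule 1 at point 6

Zone of each point (C = within 1σ̂, B = 1σ̂–2σ̂, A = 2σ̂–3σ̂, * = beyond 3σ̂; sign = side of CL): 1:+C, 2:+C, 3:+B, 4:-C, 5:-B, 6:-*, 7:+C, 8:-C, 9:-C, 10:-C, 11:+C
Rule 1 (one point beyond the 3σ limits) is satisfied at point 6.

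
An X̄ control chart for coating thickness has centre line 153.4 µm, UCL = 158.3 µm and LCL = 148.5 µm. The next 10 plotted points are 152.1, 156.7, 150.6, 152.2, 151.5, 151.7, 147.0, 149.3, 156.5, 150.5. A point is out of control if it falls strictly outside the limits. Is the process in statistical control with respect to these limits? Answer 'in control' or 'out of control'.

Compare each point to [148.5, 158.3]: sample 7 = 147.0 < LCL.

out of control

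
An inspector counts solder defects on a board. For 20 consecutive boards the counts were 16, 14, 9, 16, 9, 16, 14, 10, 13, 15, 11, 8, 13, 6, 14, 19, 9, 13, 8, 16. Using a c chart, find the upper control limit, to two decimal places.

c̄ = (16 + 14 + 9 + 16 + 9 + 16 + 14 + 10 + 13 + 15 + 11 + 8 + 13 + 6 + 14 + 19 + 9 + 13 + 8 + 16) / 20 = 249 / 20 = 12.4500
UCL = c̄ + 3√c̄ = 12.4500 + 3 × √12.4500 = 12.4500 + 3 × 3.5285 = 23.0354

23.04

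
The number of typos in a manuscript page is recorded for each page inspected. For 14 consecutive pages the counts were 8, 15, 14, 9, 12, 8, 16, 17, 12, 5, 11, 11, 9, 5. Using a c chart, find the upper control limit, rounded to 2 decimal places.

20.74

c̄ = (8 + 15 + 14 + 9 + 12 + 8 + 16 + 17 + 12 + 5 + 11 + 11 + 9 + 5) / 14 = 152 / 14 = 10.8571
UCL = c̄ + 3√c̄ = 10.8571 + 3 × √10.8571 = 10.8571 + 3 × 3.2950 = 20.7422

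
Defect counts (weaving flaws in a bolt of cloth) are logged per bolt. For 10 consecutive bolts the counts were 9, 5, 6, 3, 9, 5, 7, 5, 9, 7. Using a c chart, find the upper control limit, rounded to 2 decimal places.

c̄ = (9 + 5 + 6 + 3 + 9 + 5 + 7 + 5 + 9 + 7) / 10 = 65 / 10 = 6.5000
UCL = c̄ + 3√c̄ = 6.5000 + 3 × √6.5000 = 6.5000 + 3 × 2.5495 = 14.1485

14.15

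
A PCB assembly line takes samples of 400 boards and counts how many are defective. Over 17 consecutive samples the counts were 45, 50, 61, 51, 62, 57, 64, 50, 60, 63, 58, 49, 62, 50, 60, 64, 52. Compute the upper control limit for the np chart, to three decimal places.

77.227

p̄ = Σdᵢ / (k·n) = 958 / (17 × 400) = 0.14088
UCL = np̄ + 3·√(np̄(1−p̄)) = 56.3529 + 3 × √(56.3529×0.85912) = 56.3529 + 3 × 6.9580 = 77.2270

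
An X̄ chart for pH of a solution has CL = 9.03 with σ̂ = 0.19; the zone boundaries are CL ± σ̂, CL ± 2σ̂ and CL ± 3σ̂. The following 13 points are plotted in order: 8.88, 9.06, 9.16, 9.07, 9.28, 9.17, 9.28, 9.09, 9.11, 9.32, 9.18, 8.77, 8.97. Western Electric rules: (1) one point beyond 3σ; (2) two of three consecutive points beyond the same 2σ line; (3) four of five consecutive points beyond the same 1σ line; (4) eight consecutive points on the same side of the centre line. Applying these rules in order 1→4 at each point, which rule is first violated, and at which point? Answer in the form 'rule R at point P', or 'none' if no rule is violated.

Zone of each point (C = within 1σ̂, B = 1σ̂–2σ̂, A = 2σ̂–3σ̂, * = beyond 3σ̂; sign = side of CL): 1:-C, 2:+C, 3:+C, 4:+C, 5:+B, 6:+C, 7:+B, 8:+C, 9:+C, 10:+B, 11:+C, 12:-B, 13:-C
Rule 4 (eight consecutive points on the same side of the centre line) is satisfied at point 9.

rule 4 at point 9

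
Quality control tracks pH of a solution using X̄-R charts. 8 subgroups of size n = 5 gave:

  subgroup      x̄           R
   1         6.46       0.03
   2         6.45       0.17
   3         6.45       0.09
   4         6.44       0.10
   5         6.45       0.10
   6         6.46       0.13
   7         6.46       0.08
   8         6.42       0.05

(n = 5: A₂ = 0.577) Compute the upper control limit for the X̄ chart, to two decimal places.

X̄̄ = (6.46 + 6.45 + 6.45 + 6.44 + 6.45 + 6.46 + 6.46 + 6.42) / 8 = 51.5900 / 8 = 6.4488
R̄ = (0.03 + 0.17 + 0.09 + 0.10 + 0.10 + 0.13 + 0.08 + 0.05) / 8 = 0.7500 / 8 = 0.0938
UCL = X̄̄ + A₂·R̄ = 6.4488 + 0.577 × 0.0938 = 6.5028

6.50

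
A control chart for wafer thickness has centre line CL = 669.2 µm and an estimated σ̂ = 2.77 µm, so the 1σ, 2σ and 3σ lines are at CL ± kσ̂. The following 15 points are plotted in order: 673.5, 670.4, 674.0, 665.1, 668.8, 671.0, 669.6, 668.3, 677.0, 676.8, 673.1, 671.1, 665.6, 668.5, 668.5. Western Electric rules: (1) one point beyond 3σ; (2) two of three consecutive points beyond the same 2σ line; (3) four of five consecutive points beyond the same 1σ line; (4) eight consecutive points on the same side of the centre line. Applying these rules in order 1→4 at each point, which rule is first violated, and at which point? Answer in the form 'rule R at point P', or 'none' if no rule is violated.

Zone of each point (C = within 1σ̂, B = 1σ̂–2σ̂, A = 2σ̂–3σ̂, * = beyond 3σ̂; sign = side of CL): 1:+B, 2:+C, 3:+B, 4:-B, 5:-C, 6:+C, 7:+C, 8:-C, 9:+A, 10:+A, 11:+B, 12:+C, 13:-B, 14:-C, 15:-C
Rule 2 (two of three consecutive points beyond the same 2σ limit) is satisfied at point 10.

rule 2 at point 10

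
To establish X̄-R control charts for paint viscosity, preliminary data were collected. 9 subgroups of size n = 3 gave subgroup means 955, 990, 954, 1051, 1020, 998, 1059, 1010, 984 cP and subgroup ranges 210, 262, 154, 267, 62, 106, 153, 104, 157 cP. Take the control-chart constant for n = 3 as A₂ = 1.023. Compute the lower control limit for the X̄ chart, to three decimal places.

X̄̄ = (955 + 990 + 954 + 1051 + 1020 + 998 + 1059 + 1010 + 984) / 9 = 9021.0000 / 9 = 1002.3333
R̄ = (210 + 262 + 154 + 267 + 62 + 106 + 153 + 104 + 157) / 9 = 1475.0000 / 9 = 163.8889
LCL = X̄̄ − A₂·R̄ = 1002.3333 − 1.023 × 163.8889 = 834.6750

834.675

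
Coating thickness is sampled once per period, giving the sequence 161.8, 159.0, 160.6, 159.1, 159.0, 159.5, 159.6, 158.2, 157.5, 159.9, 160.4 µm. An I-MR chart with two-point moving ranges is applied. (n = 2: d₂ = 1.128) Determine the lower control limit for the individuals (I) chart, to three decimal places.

156.424

X̄ = (161.8 + 159.0 + 160.6 + 159.1 + 159.0 + 159.5 + 159.6 + 158.2 + 157.5 + 159.9 + 160.4) / 11 = 159.5091
Moving ranges: 2.8, 1.6, 1.5, 0.1, 0.5, 0.1, 1.4, 0.7, 2.4, 0.5; M̄R̄ = 11.6000 / 10 = 1.1600
LCL = X̄ − 3·M̄R̄/d₂ = 159.5091 − 3 × 1.1600 / 1.128 = 156.4240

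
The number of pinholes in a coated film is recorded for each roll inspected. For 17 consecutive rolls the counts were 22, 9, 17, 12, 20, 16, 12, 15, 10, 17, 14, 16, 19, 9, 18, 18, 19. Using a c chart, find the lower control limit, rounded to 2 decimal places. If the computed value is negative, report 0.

3.67

c̄ = (22 + 9 + 17 + 12 + 20 + 16 + 12 + 15 + 10 + 17 + 14 + 16 + 19 + 9 + 18 + 18 + 19) / 17 = 263 / 17 = 15.4706
LCL = c̄ − 3√c̄ = 15.4706 − 3 × 3.9333 = 3.6708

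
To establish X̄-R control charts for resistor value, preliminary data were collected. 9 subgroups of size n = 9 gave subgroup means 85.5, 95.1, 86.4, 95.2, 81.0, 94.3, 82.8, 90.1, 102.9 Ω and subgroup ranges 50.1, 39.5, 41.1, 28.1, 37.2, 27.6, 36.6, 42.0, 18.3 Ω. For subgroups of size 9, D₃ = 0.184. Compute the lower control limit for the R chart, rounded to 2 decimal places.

R̄ = (50.1 + 39.5 + 41.1 + 28.1 + 37.2 + 27.6 + 36.6 + 42.0 + 18.3) / 9 = 320.5000 / 9 = 35.6111
LCL_R = D₃·R̄ = 0.184 × 35.6111 = 6.5524

6.55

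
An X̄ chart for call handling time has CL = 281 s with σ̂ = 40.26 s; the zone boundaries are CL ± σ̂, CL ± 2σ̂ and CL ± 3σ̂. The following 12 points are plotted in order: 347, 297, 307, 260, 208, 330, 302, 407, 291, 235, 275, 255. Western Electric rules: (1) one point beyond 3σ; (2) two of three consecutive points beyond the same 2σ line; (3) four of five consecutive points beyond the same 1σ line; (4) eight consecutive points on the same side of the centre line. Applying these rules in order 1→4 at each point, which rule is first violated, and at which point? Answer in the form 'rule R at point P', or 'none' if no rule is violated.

rule 1 at point 8

Zone of each point (C = within 1σ̂, B = 1σ̂–2σ̂, A = 2σ̂–3σ̂, * = beyond 3σ̂; sign = side of CL): 1:+B, 2:+C, 3:+C, 4:-C, 5:-B, 6:+B, 7:+C, 8:+*, 9:+C, 10:-B, 11:-C, 12:-C
Rule 1 (one point beyond the 3σ limits) is satisfied at point 8.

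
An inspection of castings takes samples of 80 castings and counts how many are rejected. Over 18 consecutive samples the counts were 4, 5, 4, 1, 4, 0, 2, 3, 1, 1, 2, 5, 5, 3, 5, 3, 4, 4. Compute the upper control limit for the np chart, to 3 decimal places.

p̄ = Σdᵢ / (k·n) = 56 / (18 × 80) = 0.03889
UCL = np̄ + 3·√(np̄(1−p̄)) = 3.1111 + 3 × √(3.1111×0.96111) = 3.1111 + 3 × 1.7292 = 8.2987

8.299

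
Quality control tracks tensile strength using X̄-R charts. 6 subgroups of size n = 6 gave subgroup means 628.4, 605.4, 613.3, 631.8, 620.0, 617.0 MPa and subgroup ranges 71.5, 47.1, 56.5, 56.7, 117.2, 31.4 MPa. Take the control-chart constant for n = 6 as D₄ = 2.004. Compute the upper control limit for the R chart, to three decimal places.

R̄ = (71.5 + 47.1 + 56.5 + 56.7 + 117.2 + 31.4) / 6 = 380.4000 / 6 = 63.4000
UCL_R = D₄·R̄ = 2.004 × 63.4000 = 127.0536

127.054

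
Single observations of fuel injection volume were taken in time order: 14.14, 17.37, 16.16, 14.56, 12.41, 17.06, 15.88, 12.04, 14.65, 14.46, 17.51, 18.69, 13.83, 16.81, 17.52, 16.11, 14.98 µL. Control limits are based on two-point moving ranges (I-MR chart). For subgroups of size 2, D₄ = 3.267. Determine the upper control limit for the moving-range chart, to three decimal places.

7.347

Moving ranges: 3.23, 1.21, 1.60, 2.15, 4.65, 1.18, 3.84, 2.61, 0.19, 3.05, 1.18, 4.86, 2.98, 0.71, 1.41, 1.13; M̄R̄ = 35.9800 / 16 = 2.2487
UCL_MR = D₄·M̄R̄ = 3.267 × 2.2487 = 7.3467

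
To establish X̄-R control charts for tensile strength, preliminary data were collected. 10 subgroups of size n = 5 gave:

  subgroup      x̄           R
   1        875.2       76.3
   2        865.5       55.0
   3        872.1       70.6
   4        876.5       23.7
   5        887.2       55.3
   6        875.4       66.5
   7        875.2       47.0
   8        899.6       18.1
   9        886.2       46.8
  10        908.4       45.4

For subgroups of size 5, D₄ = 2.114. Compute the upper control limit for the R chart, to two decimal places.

R̄ = (76.3 + 55.0 + 70.6 + 23.7 + 55.3 + 66.5 + 47.0 + 18.1 + 46.8 + 45.4) / 10 = 504.7000 / 10 = 50.4700
UCL_R = D₄·R̄ = 2.114 × 50.4700 = 106.6936

106.69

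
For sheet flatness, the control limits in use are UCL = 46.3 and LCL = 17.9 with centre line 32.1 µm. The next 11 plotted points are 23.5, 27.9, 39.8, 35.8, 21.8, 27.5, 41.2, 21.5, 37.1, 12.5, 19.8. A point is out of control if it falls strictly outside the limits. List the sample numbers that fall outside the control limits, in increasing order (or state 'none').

10

Compare each point to [17.9, 46.3]: sample 10 = 12.5 < LCL.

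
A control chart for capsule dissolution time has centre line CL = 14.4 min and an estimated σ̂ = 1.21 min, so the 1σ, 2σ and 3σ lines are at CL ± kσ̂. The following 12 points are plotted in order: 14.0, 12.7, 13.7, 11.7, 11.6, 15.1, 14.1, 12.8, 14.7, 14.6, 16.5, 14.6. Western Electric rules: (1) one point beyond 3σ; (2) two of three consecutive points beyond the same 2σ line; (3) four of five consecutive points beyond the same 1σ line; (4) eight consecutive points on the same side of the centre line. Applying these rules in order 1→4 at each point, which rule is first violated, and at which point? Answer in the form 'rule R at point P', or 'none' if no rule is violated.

Zone of each point (C = within 1σ̂, B = 1σ̂–2σ̂, A = 2σ̂–3σ̂, * = beyond 3σ̂; sign = side of CL): 1:-C, 2:-B, 3:-C, 4:-A, 5:-A, 6:+C, 7:-C, 8:-B, 9:+C, 10:+C, 11:+B, 12:+C
Rule 2 (two of three consecutive points beyond the same 2σ limit) is satisfied at point 5.

rule 2 at point 5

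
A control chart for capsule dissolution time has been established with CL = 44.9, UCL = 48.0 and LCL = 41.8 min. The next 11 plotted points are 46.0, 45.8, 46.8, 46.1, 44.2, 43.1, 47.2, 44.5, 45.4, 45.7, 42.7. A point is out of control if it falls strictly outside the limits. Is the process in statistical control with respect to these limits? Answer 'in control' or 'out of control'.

in control

All 11 points lie within [41.8, 48.0].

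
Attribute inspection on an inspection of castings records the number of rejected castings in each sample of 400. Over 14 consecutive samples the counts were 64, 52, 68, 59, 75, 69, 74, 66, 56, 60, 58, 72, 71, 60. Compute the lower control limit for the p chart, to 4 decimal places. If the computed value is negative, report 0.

0.1062

p̄ = Σdᵢ / (k·n) = 904 / (14 × 400) = 0.16143
LCL = p̄ − 3·√(p̄(1−p̄)/n) = 0.16143 − 3 × 0.01840 = 0.10624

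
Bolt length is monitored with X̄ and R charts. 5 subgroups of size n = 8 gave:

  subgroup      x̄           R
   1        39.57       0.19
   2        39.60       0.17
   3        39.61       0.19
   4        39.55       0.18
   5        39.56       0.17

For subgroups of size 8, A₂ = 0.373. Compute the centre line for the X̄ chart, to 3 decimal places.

39.578

X̄̄ = (39.57 + 39.60 + 39.61 + 39.55 + 39.56) / 5 = 197.8900 / 5 = 39.5780
CL = X̄̄ = 39.5780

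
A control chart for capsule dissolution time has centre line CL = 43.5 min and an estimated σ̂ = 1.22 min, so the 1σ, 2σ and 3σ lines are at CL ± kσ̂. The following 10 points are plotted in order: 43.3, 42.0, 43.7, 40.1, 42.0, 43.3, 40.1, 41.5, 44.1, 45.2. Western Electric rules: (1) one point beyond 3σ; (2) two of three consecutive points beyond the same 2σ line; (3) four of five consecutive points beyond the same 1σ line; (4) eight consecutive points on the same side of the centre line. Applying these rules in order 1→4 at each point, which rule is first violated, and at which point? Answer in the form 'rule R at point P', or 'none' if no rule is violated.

rule 3 at point 8

Zone of each point (C = within 1σ̂, B = 1σ̂–2σ̂, A = 2σ̂–3σ̂, * = beyond 3σ̂; sign = side of CL): 1:-C, 2:-B, 3:+C, 4:-A, 5:-B, 6:-C, 7:-A, 8:-B, 9:+C, 10:+B
Rule 3 (four of five consecutive points beyond the same 1σ limit) is satisfied at point 8.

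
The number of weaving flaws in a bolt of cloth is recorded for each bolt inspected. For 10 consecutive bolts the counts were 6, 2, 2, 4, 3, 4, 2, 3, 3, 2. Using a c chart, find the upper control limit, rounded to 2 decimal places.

c̄ = (6 + 2 + 2 + 4 + 3 + 4 + 2 + 3 + 3 + 2) / 10 = 31 / 10 = 3.1000
UCL = c̄ + 3√c̄ = 3.1000 + 3 × √3.1000 = 3.1000 + 3 × 1.7607 = 8.3820

8.38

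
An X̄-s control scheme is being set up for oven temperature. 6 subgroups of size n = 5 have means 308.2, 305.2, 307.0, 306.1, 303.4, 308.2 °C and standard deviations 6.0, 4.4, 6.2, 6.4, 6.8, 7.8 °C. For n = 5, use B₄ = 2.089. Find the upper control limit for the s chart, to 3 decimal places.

13.091

s̄ = (6.0 + 4.4 + 6.2 + 6.4 + 6.8 + 7.8) / 6 = 6.2667
UCL_s = B₄·s̄ = 2.089 × 6.2667 = 13.0911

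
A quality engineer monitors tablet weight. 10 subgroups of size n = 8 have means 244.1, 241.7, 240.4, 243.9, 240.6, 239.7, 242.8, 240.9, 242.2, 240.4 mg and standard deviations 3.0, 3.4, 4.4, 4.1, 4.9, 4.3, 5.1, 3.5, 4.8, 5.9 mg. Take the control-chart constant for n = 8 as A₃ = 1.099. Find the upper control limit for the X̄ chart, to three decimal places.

246.440

X̄̄ = (244.1 + 241.7 + 240.4 + 243.9 + 240.6 + 239.7 + 242.8 + 240.9 + 242.2 + 240.4) / 10 = 241.6700
s̄ = (3.0 + 3.4 + 4.4 + 4.1 + 4.9 + 4.3 + 5.1 + 3.5 + 4.8 + 5.9) / 10 = 4.3400
UCL = X̄̄ + A₃·s̄ = 241.6700 + 1.099 × 4.3400 = 246.4397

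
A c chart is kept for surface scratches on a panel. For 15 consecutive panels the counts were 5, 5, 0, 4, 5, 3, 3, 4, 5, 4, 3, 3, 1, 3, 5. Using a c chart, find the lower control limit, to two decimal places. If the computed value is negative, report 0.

c̄ = (5 + 5 + 0 + 4 + 5 + 3 + 3 + 4 + 5 + 4 + 3 + 3 + 1 + 3 + 5) / 15 = 53 / 15 = 3.5333
LCL = c̄ − 3√c̄ = 3.5333 − 3 × 1.8797 = -2.1058 → 0 (cannot be negative)

0.00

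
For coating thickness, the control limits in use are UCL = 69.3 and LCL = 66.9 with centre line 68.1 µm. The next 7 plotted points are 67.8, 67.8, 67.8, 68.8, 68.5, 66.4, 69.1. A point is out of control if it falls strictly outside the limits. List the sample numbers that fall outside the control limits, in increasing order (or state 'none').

6

Compare each point to [66.9, 69.3]: sample 6 = 66.4 < LCL.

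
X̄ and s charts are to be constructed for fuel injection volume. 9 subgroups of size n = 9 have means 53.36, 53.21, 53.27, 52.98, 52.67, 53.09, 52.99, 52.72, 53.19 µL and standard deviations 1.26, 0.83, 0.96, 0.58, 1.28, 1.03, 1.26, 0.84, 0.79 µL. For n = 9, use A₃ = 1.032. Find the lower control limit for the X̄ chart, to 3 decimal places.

52.041

X̄̄ = (53.36 + 53.21 + 53.27 + 52.98 + 52.67 + 53.09 + 52.99 + 52.72 + 53.19) / 9 = 53.0533
s̄ = (1.26 + 0.83 + 0.96 + 0.58 + 1.28 + 1.03 + 1.26 + 0.84 + 0.79) / 9 = 0.9811
LCL = X̄̄ − A₃·s̄ = 53.0533 − 1.032 × 0.9811 = 52.0408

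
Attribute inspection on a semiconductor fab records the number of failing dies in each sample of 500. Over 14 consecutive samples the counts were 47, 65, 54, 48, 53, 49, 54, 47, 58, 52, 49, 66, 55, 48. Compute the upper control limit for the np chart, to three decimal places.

p̄ = Σdᵢ / (k·n) = 745 / (14 × 500) = 0.10643
UCL = np̄ + 3·√(np̄(1−p̄)) = 53.2143 + 3 × √(53.2143×0.89357) = 53.2143 + 3 × 6.8957 = 73.9014

73.901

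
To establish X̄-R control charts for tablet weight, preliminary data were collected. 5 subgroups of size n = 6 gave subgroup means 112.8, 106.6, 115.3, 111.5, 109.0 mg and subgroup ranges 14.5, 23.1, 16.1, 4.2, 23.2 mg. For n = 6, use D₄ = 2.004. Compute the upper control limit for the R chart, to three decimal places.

32.505

R̄ = (14.5 + 23.1 + 16.1 + 4.2 + 23.2) / 5 = 81.1000 / 5 = 16.2200
UCL_R = D₄·R̄ = 2.004 × 16.2200 = 32.5049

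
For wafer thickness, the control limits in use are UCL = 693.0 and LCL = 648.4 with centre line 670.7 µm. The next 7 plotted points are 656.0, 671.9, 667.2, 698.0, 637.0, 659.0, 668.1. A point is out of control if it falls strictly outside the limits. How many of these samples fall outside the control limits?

Compare each point to [648.4, 693.0]: sample 4 = 698.0 > UCL; sample 5 = 637.0 < LCL.

2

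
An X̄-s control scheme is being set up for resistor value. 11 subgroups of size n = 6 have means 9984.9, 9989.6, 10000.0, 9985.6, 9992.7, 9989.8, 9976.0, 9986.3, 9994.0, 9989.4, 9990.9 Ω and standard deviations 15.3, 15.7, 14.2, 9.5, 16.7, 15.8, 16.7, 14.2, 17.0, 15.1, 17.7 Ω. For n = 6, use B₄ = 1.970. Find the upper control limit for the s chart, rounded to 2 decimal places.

s̄ = (15.3 + 15.7 + 14.2 + 9.5 + 16.7 + 15.8 + 16.7 + 14.2 + 17.0 + 15.1 + 17.7) / 11 = 15.2636
UCL_s = B₄·s̄ = 1.970 × 15.2636 = 30.0694

30.07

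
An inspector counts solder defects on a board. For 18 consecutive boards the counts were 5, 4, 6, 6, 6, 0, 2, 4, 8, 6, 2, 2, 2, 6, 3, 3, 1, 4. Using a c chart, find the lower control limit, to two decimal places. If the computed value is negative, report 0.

c̄ = (5 + 4 + 6 + 6 + 6 + 0 + 2 + 4 + 8 + 6 + 2 + 2 + 2 + 6 + 3 + 3 + 1 + 4) / 18 = 70 / 18 = 3.8889
LCL = c̄ − 3√c̄ = 3.8889 − 3 × 1.9720 = -2.0272 → 0 (cannot be negative)

0.00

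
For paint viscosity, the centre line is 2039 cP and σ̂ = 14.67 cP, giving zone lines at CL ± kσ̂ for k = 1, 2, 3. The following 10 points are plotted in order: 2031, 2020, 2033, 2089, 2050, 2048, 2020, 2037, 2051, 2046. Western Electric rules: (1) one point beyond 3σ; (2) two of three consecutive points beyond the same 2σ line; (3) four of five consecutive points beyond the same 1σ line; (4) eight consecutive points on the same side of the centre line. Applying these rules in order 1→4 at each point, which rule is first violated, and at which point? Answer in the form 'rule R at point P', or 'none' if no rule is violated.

rule 1 at point 4

Zone of each point (C = within 1σ̂, B = 1σ̂–2σ̂, A = 2σ̂–3σ̂, * = beyond 3σ̂; sign = side of CL): 1:-C, 2:-B, 3:-C, 4:+*, 5:+C, 6:+C, 7:-B, 8:-C, 9:+C, 10:+C
Rule 1 (one point beyond the 3σ limits) is satisfied at point 4.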